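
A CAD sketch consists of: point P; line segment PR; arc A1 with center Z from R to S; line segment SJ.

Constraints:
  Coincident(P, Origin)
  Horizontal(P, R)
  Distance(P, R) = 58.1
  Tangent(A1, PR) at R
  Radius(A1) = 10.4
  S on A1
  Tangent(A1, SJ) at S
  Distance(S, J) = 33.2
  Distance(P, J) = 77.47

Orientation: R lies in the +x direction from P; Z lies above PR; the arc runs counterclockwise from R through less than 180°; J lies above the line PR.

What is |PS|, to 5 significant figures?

69.422

P is at the origin; P and R share the same y with |PR| = 58.1 and R on the +x side, so R = (58.100, 0.0000). The tangent condition forces ZR to be normal to PR, so Z = R + (0, 10.4) = (58.100, 10.400). Since ZS ⟂ SJ (tangency), |ZJ| = √(10.4² + 33.2²) = 34.791 regardless of where S sits on A1. So J lies on both circle(P, 77.47) and circle(Z, 34.791); the above-PR intersection is J = (63.191, 44.816). S is the foot of the tangent from J: S = (68.373, 12.023).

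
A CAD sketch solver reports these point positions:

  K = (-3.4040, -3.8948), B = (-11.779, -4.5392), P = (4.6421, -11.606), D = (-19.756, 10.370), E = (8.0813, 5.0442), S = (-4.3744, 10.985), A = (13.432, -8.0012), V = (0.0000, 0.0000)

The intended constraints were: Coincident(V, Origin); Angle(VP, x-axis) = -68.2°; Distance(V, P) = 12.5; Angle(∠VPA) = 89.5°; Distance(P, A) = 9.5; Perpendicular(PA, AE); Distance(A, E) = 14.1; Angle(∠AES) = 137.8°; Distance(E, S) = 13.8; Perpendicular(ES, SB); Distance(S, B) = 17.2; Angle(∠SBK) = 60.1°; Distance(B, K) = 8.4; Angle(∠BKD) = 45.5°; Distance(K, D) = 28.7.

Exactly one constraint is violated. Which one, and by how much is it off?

Distance(K, D) = 28.7 — off by 7.00.

V = (0.00, 0.00) ✓; VP at -68.20° ✓; |VP| = 12.50 ✓; ∠VPA = 89.50° ✓; |PA| = 9.500 ✓; ∠(PA, AE) = 90.00° ✓; |AE| = 14.10 ✓; ∠AES = 137.8° ✓; |ES| = 13.80 ✓; ∠(ES, SB) = 90.00° ✓; |SB| = 17.20 ✓; ∠SBK = 60.10° ✓; |BK| = 8.400 ✓; ∠BKD = 45.50° ✓; |KD| = 21.70 ✗.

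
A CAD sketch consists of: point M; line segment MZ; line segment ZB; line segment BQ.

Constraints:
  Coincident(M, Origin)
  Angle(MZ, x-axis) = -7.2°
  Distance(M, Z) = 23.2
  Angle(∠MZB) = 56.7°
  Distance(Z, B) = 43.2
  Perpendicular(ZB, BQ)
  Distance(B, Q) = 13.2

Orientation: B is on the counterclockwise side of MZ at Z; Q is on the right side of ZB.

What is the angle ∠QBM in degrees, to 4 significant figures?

122.5°

M is at the origin; MZ runs at -7.2° with length 23.2, so Z = 23.2·(cos -7.2°, sin -7.2°) = (23.02, -2.908). ∠MZB = 56.7°, so ZB runs at -7.2° + (180° − 56.7°) = 116.1° from the x-axis; with |ZB| = 43.2, B = Z + 43.2·(cos 116.1°, sin 116.1°) = (4.012, 35.89). The perpendicularity gives BQ at right angles to ZB; with |BQ| = 13.2 on the right of ZB, Q = B + 13.2·(0.8980, 0.4399) = (15.87, 41.69). Then cos ∠QBM = BQ·BM / (|BQ||BM|), giving 122.5°.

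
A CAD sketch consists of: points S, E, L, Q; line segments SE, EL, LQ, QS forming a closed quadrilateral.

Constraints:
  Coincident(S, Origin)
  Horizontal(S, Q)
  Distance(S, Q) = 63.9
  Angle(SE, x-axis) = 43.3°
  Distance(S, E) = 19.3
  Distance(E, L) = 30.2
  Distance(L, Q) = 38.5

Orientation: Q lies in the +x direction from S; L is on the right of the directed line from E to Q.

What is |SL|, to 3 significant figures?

31.0

S is at the origin; SQ is horizontal with |SQ| = 63.9 and Q in +x, so Q = (63.9, 0). SE runs at 43.3° with |SE| = 19.3, so E = (14.0, 13.2). L is determined by |EL| = 30.2 and |LQ| = 38.5 together: it lies at the intersection of circle(E, 30.2) and circle(Q, 38.5). With |EQ| = 51.6, the foot of the radical line on EQ is 20.3 from E and the perpendicular offset is √(30.2² − 20.3²) = 22.4. Taking the right-of-EQ solution: L = (27.9, -13.6).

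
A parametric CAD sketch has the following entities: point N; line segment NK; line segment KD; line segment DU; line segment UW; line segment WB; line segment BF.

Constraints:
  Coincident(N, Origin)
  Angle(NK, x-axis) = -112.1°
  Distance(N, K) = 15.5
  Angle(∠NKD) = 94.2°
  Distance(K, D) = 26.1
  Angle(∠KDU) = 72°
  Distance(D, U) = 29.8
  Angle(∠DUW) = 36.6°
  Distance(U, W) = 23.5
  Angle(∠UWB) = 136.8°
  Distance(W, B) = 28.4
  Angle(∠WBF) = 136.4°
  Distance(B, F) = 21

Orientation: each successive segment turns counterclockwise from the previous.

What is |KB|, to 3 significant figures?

29.0

N is at the origin; NK runs at -112.1° with length 15.5, so K = (-5.83, -14.4). ∠NKD = 94.2° gives KD at -26.3° from the x-axis; with |KD| = 26.1, D = (17.6, -25.9). ∠KDU = 72.0° gives DU at 81.7° from the x-axis; with |DU| = 29.8, U = (21.9, 3.56). ∠DUW = 36.6° gives UW at -135° from the x-axis; with |UW| = 23.5, W = (5.28, -13.1). ∠UWB = 136.8° gives WB at -91.7° from the x-axis; with |WB| = 28.4, B = (4.44, -41.5). Then |KB| = |B − K| = 29.0.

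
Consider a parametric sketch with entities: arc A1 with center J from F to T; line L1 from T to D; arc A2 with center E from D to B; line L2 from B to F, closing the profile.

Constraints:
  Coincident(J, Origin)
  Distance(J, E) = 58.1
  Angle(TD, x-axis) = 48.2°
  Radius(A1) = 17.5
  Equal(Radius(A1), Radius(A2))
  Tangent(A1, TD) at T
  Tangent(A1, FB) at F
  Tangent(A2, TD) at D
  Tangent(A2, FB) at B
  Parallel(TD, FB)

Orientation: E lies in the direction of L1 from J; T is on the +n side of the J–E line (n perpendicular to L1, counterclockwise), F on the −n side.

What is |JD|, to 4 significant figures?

60.68

Tangency of A1 to both parallel lines with radius 17.5 puts T and F at J ± 17.5·n: T = (-13.05, 11.66), F = (13.05, -11.66). Equal radii place D and B the same way about E: D = E + 17.5·n = (25.68, 54.98), B = E − 17.5·n = (51.77, 31.65). Then |JD| = |D − J| = 60.68.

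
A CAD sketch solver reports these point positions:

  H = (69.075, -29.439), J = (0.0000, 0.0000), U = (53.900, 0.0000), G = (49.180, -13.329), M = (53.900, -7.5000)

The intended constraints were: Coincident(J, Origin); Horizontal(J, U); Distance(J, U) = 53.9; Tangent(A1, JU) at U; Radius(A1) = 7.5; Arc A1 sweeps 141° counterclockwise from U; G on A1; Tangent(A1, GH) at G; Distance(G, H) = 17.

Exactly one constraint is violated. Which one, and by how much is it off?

Distance(G, H) = 17 — off by 8.60.

J = (0.00, 0.00) ✓; J.y = 0.00, U.y = 0.00 ✓; |JU| = 53.90 ✓; ∠(MU, UJ) = 90.00° ✓; |MU| = 7.500 ✓; bearing(M→G) − bearing(M→U) = 141.0° ✓; |MG| = 7.500 ✓; ∠(MG, GH) = 90.00° ✓; |GH| = 25.60 ✗.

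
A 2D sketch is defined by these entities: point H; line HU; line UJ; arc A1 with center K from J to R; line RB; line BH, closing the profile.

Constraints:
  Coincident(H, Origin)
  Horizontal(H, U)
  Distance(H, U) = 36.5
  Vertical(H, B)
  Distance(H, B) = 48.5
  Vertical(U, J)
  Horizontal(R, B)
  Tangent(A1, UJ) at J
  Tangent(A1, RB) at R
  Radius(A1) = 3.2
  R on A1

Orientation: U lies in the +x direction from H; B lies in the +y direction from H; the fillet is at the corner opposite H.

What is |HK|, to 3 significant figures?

56.2

H and B share the same x with |HB| = 48.5 and B on the +y side, so B = (0.00, 48.5). The virtual corner opposite H is at (36.5, 48.5). Since A1 is tangent to UJ there, KJ ⟂ UJ and tangency of A1 to RB means the radius KR is perpendicular to RB, with radius 3.2, so the center K sits 3.2 in from both sides at K = (33.3, 45.3). Then |HK| = |K − H| = 56.2.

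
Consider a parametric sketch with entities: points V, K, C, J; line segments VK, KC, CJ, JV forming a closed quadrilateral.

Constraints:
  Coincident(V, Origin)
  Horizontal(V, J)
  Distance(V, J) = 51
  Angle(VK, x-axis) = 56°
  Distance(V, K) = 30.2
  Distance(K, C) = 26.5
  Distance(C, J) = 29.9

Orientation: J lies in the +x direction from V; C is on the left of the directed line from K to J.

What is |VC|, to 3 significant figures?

51.9

V is at the origin; V and J share the same y with |VJ| = 51.0 and J in +x, so J = (51.0, 0). VK runs at 56.0° with |VK| = 30.2, so K = (16.9, 25.0). C is determined by |KC| = 26.5 and |CJ| = 29.9 together: it lies at the intersection of circle(K, 26.5) and circle(J, 29.9). With |KJ| = 42.3, the foot of the radical line on KJ is 18.9 from K and the perpendicular offset is √(26.5² − 18.9²) = 18.6. Taking the left-of-KJ solution: C = (43.1, 28.8).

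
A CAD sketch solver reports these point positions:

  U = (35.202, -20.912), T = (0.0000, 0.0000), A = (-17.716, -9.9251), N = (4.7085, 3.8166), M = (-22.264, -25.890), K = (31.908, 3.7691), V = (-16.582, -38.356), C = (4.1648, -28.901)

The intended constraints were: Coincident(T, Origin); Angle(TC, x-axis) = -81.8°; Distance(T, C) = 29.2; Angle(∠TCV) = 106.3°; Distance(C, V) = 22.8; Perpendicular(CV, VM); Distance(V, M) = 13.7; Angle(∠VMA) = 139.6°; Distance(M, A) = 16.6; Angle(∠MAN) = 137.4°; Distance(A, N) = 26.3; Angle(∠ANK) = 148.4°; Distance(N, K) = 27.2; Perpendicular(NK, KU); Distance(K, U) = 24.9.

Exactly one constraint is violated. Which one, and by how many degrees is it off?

Perpendicular(NK, KU) — off by 7.70°.

T = (0.00, 0.00) ✓; TC at -81.80° ✓; |TC| = 29.20 ✓; ∠TCV = 106.3° ✓; |CV| = 22.80 ✓; ∠(CV, VM) = 90.00° ✓; |VM| = 13.70 ✓; ∠VMA = 139.6° ✓; |MA| = 16.60 ✓; ∠MAN = 137.4° ✓; |AN| = 26.30 ✓; ∠ANK = 148.4° ✓; |NK| = 27.20 ✓; ∠(NK, KU) = 82.30° ✗; |KU| = 24.90 ✓.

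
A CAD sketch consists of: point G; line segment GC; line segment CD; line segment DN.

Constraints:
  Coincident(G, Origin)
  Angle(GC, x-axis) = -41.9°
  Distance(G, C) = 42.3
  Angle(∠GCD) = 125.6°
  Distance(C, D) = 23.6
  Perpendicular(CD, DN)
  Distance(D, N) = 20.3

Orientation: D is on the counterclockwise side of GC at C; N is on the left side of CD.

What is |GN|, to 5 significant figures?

50.241

G is at the origin; GC runs at -41.9° with length 42.3, so C = 42.3·(cos -41.9°, sin -41.9°) = (31.484, -28.249). ∠GCD = 125.6°, so CD runs at -41.9° + (180° − 125.6°) = 12.500° from the x-axis; with |CD| = 23.6, D = C + 23.6·(cos 12.500°, sin 12.500°) = (54.525, -23.141). The perpendicularity gives DN at right angles to CD; with |DN| = 20.3 on the left of CD, N = D + 20.3·(-0.21644, 0.97630) = (50.131, -3.3225). Then |GN| = |N − G| = 50.241.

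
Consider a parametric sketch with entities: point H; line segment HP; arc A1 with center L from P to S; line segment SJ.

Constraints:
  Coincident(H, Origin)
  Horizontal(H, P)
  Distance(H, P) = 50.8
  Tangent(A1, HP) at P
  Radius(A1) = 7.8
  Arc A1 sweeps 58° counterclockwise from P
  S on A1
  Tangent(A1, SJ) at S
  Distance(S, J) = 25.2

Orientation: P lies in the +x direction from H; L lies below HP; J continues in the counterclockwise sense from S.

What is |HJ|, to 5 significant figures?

39.717

On A1, P sits at bearing 90° from L; a 58° counterclockwise sweep puts S at bearing 148°, so S = L + 7.8·(cos 148°, sin 148°) = (44.185, -3.6666). Since A1 is tangent to SJ there, LS ⟂ SJ, so SJ runs along (−sin 148°, cos 148°); with |SJ| = 25.2, J = (30.831, -25.037). Then |HJ| = |J − H| = 39.717.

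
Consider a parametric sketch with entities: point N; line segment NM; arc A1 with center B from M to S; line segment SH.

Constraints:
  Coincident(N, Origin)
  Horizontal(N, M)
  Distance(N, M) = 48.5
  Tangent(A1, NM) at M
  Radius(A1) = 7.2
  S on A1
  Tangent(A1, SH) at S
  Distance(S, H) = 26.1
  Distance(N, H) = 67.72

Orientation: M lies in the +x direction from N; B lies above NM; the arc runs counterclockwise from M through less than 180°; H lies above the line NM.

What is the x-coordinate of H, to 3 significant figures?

59.8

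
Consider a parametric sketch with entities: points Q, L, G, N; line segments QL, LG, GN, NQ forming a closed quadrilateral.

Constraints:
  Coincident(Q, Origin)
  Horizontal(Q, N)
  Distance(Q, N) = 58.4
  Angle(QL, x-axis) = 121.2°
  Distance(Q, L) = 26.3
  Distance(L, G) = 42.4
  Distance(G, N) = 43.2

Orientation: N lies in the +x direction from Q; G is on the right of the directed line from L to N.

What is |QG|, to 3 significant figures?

17.8

Q is at the origin; QN is horizontal with |QN| = 58.4 and N in +x, so N = (58.4, 0). QL runs at 121.2° with |QL| = 26.3, so L = (-13.6, 22.5). G is determined by |LG| = 42.4 and |GN| = 43.2 together: it lies at the intersection of circle(L, 42.4) and circle(N, 43.2). With |LN| = 75.5, the foot of the radical line on LN is 37.3 from L and the perpendicular offset is √(42.4² − 37.3²) = 20.2. Taking the right-of-LN solution: G = (15.9, -7.91).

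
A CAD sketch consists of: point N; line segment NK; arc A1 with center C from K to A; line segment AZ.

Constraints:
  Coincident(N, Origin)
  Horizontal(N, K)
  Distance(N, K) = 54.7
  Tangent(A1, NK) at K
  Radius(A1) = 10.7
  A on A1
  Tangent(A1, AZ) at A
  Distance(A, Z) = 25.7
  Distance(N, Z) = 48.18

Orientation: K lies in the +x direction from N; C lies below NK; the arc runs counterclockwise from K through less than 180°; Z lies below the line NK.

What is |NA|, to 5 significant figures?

45.152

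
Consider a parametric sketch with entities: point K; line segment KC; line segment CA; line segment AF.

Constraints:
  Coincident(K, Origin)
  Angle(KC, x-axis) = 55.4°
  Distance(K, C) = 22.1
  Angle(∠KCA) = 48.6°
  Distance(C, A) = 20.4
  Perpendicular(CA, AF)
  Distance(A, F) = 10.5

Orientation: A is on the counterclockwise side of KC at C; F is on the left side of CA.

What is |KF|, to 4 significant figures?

8.391

∠KCA = 48.6°, so CA runs at 55.4° + (180° − 48.6°) = 186.8° from the x-axis; with |CA| = 20.4, A = C + 20.4·(cos 186.8°, sin 186.8°) = (-7.707, 15.78). The perpendicularity gives AF at right angles to CA; with |AF| = 10.5 on the left of CA, F = A + 10.5·(0.1184, -0.9930) = (-6.464, 5.350). Then |KF| = |F − K| = 8.391.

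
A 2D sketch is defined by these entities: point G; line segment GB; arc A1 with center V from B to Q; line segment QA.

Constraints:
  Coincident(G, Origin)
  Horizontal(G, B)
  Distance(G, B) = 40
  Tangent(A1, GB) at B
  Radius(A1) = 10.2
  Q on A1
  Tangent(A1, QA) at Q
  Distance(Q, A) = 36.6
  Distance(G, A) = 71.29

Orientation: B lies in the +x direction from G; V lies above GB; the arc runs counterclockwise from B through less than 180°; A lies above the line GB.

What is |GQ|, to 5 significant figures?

50.853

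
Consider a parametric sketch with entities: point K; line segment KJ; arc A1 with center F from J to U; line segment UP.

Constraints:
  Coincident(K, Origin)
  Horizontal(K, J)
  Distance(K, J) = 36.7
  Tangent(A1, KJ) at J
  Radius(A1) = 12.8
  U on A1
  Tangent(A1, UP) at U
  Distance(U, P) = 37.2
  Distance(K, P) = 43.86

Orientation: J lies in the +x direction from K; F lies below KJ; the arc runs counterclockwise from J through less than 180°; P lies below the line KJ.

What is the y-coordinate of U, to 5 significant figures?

-8.0010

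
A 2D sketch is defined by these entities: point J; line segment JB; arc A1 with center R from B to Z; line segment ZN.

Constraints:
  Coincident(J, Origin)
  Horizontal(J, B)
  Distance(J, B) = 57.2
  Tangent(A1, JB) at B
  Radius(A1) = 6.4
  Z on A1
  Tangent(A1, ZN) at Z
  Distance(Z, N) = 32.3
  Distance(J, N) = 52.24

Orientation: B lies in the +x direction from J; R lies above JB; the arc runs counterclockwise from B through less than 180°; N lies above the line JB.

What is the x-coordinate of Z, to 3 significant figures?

61.8

Checks: |RZ| = 6.400 ✓; ∠(RZ, ZN) = 90.00° ✓; |ZN| = 32.30 ✓; |JN| = 52.24 ✓.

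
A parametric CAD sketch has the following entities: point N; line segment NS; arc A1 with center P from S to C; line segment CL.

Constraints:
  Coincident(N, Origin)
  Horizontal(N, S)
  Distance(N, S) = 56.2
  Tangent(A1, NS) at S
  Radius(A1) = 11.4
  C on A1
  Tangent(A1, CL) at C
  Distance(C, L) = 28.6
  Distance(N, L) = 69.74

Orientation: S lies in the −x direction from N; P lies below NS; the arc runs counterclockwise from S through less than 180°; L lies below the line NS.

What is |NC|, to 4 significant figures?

68.55

N is at the origin; N and S share the same y with |NS| = 56.2 and S on the −x side, so S = (-56.20, 0.000). A1 meets NS tangentially, so PS is at right angles to NS, so P = S + (0, -11.4) = (-56.20, -11.40). Since PC ⟂ CL (tangency), |PL| = √(11.4² + 28.6²) = 30.79 regardless of where C sits on A1. So L lies on both circle(N, 69.74) and circle(P, 30.79); the below-NS intersection is L = (-55.54, -42.18). C is the foot of the tangent from L: C = (-66.70, -15.85).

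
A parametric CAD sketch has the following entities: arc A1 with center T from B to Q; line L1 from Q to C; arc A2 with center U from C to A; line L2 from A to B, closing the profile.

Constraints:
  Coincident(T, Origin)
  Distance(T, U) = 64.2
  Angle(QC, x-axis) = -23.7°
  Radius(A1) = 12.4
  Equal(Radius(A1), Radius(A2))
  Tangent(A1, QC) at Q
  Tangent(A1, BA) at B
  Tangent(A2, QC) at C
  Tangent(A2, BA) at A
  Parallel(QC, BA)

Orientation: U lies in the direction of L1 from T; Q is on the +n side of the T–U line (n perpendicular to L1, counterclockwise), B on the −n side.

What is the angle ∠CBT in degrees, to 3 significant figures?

68.9°

The slot axis is L1's direction at -23.7°, so u = (cos -23.7°, sin -23.7°) = (0.916, -0.402) and n = (−sin -23.7°, cos -23.7°) = (0.402, 0.916). T is at the origin and U lies 64.2 along u from T, so U = 64.2·u = (58.8, -25.8). Tangency of A1 to both parallel lines with radius 12.4 puts Q and B at T ± 12.4·n: Q = (4.98, 11.4), B = (-4.98, -11.4). Equal radii place C and A the same way about U: C = U + 12.4·n = (63.8, -14.5), A = U − 12.4·n = (53.8, -37.2). Then cos ∠CBT = BC·BT / (|BC||BT|), giving 68.9°.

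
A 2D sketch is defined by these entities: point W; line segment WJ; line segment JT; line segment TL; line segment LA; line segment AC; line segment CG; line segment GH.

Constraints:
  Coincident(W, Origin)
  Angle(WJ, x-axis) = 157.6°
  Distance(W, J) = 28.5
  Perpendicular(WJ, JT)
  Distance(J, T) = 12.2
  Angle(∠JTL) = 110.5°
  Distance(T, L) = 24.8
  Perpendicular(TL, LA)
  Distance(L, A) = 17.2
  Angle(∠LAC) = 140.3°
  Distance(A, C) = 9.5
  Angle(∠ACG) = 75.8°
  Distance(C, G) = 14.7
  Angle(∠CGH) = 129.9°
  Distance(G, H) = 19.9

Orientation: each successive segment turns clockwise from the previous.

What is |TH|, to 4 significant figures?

16.31

W is at the origin; WJ runs at 157.6° with length 28.5, so J = (-26.35, 10.86). WJ ⟂ JT, so JT runs at 67.60°; with |JT| = 12.2, T = (-21.70, 22.14). ∠JTL = 110.5° gives TL at -1.900° from the x-axis; with |TL| = 24.8, L = (3.086, 21.32). TL is perpendicular to LA, so LA runs at -91.90°; with |LA| = 17.2, A = (2.516, 4.127). ∠LAC = 140.3° gives AC at -131.6° from the x-axis; with |AC| = 9.5, C = (-3.792, -2.977). ∠ACG = 75.8° gives CG at 124.2° from the x-axis; with |CG| = 14.7, G = (-12.05, 9.181). ∠CGH = 129.9° gives GH at 74.10° from the x-axis; with |GH| = 19.9, H = (-6.603, 28.32). Then |TH| = |H − T| = 16.31.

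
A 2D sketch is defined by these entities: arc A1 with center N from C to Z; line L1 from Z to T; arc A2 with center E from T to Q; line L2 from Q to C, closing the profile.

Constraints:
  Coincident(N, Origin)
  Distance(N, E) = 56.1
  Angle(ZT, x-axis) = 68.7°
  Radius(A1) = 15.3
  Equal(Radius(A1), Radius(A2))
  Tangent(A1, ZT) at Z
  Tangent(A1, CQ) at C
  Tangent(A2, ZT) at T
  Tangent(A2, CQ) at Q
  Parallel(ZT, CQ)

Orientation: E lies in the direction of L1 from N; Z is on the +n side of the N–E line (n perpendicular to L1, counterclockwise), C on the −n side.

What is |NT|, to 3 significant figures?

58.1

The slot axis is L1's direction at 68.7°, so u = (cos 68.7°, sin 68.7°) = (0.363, 0.932) and n = (−sin 68.7°, cos 68.7°) = (-0.932, 0.363). N is at the origin and E lies 56.1 along u from N, so E = 56.1·u = (20.4, 52.3). Tangency of A1 to both parallel lines with radius 15.3 puts Z and C at N ± 15.3·n: Z = (-14.3, 5.56), C = (14.3, -5.56). Equal radii place T and Q the same way about E: T = E + 15.3·n = (6.12, 57.8), Q = E − 15.3·n = (34.6, 46.7). Then |NT| = |T − N| = 58.1.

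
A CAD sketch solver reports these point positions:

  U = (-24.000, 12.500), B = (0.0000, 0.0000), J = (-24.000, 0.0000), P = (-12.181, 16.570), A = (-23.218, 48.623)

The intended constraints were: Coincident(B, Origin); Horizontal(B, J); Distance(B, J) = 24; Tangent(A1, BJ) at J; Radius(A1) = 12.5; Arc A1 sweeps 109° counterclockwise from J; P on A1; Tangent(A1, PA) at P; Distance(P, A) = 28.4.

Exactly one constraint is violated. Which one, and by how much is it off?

Distance(P, A) = 28.4 — off by 5.50.

B = (0.00, 0.00) ✓; B.y = 0.00, J.y = 0.00 ✓; |BJ| = 24.00 ✓; ∠(UJ, JB) = 90.00° ✓; |UJ| = 12.50 ✓; bearing(U→P) − bearing(U→J) = 109.0° ✓; |UP| = 12.50 ✓; ∠(UP, PA) = 90.00° ✓; |PA| = 33.90 ✗.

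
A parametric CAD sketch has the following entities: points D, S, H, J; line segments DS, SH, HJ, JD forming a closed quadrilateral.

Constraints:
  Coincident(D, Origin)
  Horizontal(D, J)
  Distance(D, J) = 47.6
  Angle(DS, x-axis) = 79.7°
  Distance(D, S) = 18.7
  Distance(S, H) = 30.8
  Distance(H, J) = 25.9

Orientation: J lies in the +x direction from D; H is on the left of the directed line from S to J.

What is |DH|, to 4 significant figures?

40.44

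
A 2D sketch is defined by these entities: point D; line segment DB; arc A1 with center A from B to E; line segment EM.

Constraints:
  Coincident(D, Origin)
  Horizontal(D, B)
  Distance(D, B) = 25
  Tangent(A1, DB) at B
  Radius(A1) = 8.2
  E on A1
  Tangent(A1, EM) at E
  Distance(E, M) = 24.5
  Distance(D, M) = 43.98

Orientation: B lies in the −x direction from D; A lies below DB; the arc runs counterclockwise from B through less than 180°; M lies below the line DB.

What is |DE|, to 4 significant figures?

34.47

Checks: |AE| = 8.200 ✓; ∠(AE, EM) = 90.00° ✓; |EM| = 24.50 ✓; |DM| = 43.98 ✓.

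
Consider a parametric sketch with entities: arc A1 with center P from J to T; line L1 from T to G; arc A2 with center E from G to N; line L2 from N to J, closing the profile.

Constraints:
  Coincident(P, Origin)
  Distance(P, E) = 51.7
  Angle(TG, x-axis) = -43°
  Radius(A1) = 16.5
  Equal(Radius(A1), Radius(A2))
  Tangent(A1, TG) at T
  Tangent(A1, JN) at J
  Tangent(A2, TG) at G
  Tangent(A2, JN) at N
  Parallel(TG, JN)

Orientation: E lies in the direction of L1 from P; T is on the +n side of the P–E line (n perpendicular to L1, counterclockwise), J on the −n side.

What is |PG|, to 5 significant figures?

54.269

The slot axis is L1's direction at -43.0°, so u = (cos -43.0°, sin -43.0°) = (0.73135, -0.68200) and n = (−sin -43.0°, cos -43.0°) = (0.68200, 0.73135). P is at the origin and E lies 51.7 along u from P, so E = 51.7·u = (37.811, -35.259). Tangency of A1 to both parallel lines with radius 16.5 puts T and J at P ± 16.5·n: T = (11.253, 12.067), J = (-11.253, -12.067). Equal radii place G and N the same way about E: G = E + 16.5·n = (49.064, -23.192), N = E − 16.5·n = (26.558, -47.327). Then |PG| = |G − P| = 54.269.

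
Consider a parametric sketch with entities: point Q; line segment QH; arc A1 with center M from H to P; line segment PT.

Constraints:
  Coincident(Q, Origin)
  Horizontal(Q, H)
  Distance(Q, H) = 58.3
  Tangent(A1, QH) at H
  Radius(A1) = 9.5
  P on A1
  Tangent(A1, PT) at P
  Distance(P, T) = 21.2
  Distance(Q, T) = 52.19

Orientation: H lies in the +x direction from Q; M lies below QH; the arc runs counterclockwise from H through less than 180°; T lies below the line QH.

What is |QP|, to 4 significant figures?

49.60

Checks: ∠(MH, HQ) = 90.00° ✓; |MP| = 9.500 ✓; ∠(MP, PT) = 90.00° ✓; |PT| = 21.20 ✓; |QT| = 52.19 ✓.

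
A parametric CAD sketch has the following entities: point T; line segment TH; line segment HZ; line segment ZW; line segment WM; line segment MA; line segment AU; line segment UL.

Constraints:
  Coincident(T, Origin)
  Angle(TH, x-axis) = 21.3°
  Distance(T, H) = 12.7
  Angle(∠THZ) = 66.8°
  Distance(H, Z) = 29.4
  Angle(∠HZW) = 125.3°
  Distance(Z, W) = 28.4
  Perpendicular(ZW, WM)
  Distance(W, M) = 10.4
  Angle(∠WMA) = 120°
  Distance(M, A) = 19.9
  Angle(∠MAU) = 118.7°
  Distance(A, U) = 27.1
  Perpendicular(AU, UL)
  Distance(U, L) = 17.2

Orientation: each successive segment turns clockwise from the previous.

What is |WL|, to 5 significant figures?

32.563

T is at the origin; TH runs at 21.3° with length 12.7, so H = (11.832, 4.6133). ∠THZ = 66.8° gives HZ at -91.900° from the x-axis; with |HZ| = 29.4, Z = (10.858, -24.771). ∠HZW = 125.3° gives ZW at -146.60° from the x-axis; with |ZW| = 28.4, W = (-12.852, -40.404). ZW ⟂ WM, so WM runs at 123.40°; with |WM| = 10.4, M = (-18.577, -31.722). ∠WMA = 120.0° gives MA at 63.400° from the x-axis; with |MA| = 19.9, A = (-9.6666, -13.928). ∠MAU = 118.7° gives AU at 2.1000° from the x-axis; with |AU| = 27.1, U = (17.415, -12.935). The perpendicularity gives UL at right angles to AU, so UL runs at -87.900°; with |UL| = 17.2, L = (18.046, -30.124). Then |WL| = |L − W| = 32.563.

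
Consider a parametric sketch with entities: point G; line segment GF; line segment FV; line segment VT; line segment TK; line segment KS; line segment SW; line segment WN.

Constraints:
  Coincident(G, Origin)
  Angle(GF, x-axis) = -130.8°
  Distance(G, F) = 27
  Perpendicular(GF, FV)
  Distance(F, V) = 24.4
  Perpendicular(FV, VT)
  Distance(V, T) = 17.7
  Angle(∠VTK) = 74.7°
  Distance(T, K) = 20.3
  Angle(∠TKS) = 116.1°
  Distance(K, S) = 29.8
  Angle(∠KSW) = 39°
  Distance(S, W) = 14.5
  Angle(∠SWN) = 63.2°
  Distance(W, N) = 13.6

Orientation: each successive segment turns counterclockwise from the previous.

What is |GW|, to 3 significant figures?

36.1

G is at the origin; GF runs at -130.8° with length 27.0, so F = (-17.6, -20.4). GF is perpendicular to FV, so FV runs at -40.8°; with |FV| = 24.4, V = (0.828, -36.4). FV ⟂ VT, so VT runs at 49.2°; with |VT| = 17.7, T = (12.4, -23.0). ∠VTK = 74.7° gives TK at 154° from the x-axis; with |TK| = 20.3, K = (-5.93, -14.2). ∠TKS = 116.1° gives KS at -142° from the x-axis; with |KS| = 29.8, S = (-29.3, -32.8). ∠KSW = 39.0° gives SW at -0.600° from the x-axis; with |SW| = 14.5, W = (-14.8, -32.9). Then |GW| = |W − G| = 36.1.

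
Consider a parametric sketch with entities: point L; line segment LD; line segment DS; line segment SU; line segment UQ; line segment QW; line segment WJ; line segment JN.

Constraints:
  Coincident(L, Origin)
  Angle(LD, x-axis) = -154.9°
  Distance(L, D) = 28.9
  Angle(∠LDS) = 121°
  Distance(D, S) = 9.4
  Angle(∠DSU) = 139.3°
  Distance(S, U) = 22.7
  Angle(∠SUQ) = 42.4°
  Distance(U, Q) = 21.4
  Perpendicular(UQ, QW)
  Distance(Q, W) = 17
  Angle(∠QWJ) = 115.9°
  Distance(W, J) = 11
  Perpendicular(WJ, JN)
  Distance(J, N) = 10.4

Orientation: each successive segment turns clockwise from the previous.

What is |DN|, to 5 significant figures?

19.451

∠QWJ = 115.9° gives WJ at 173.70° from the x-axis; with |WJ| = 11.0, J = (-41.885, -9.7134). The perpendicularity gives JN at right angles to WJ, so JN runs at 83.700°; with |JN| = 10.4, N = (-40.744, 0.62384). Then |DN| = |N − D| = 19.451.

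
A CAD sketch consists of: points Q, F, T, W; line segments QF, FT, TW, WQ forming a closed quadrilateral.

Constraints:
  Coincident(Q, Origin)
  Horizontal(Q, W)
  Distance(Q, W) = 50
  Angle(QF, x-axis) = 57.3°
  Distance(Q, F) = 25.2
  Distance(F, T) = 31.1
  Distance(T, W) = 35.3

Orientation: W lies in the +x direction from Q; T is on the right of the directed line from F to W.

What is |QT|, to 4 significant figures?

18.83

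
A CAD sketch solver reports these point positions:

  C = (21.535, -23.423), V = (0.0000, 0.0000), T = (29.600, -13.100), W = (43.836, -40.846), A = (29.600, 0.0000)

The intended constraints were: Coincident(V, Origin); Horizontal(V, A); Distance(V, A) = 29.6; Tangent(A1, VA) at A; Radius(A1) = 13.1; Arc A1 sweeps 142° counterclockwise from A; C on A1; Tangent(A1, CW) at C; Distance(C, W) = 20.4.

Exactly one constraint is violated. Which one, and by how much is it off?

Distance(C, W) = 20.4 — off by 7.90.

V = (0.00, 0.00) ✓; V.y = 0.00, A.y = 0.00 ✓; |VA| = 29.60 ✓; ∠(TA, AV) = 90.00° ✓; |TA| = 13.10 ✓; bearing(T→C) − bearing(T→A) = 142.0° ✓; |TC| = 13.10 ✓; ∠(TC, CW) = 90.00° ✓; |CW| = 28.30 ✗.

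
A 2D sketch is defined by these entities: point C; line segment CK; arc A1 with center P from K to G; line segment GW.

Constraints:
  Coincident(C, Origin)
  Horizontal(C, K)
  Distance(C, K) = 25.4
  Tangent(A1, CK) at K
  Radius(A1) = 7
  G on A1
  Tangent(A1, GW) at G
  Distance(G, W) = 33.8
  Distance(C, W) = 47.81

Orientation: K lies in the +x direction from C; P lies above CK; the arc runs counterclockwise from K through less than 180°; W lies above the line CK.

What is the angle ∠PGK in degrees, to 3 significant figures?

37.8°

C is at the origin; C and K share the same y with |CK| = 25.4 and K on the +x side, so K = (25.4, 0.00). A1 meets CK tangentially, so PK is at right angles to CK, so P = K + (0, 7) = (25.4, 7.00). Since PG ⟂ GW (tangency), |PW| = √(7.0² + 33.8²) = 34.5 regardless of where G sits on A1. So W lies on both circle(C, 47.81) and circle(P, 34.5); the above-CK intersection is W = (23.8, 41.5). G is the foot of the tangent from W: G = (32.2, 8.74).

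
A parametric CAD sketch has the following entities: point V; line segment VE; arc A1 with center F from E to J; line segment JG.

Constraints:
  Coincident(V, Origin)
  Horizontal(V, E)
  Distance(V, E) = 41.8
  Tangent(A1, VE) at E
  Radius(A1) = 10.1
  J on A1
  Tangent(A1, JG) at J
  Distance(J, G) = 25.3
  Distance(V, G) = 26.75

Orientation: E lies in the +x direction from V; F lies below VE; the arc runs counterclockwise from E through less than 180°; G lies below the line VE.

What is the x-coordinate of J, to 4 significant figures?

34.66

V is at the origin; VE is horizontal with |VE| = 41.8 and E on the +x side, so E = (41.80, 0.000). Tangency of A1 to VE means the radius FE is perpendicular to VE, so F = E + (0, -10.1) = (41.80, -10.10). Since FJ ⟂ JG (tangency), |FG| = √(10.1² + 25.3²) = 27.24 regardless of where J sits on A1. So G lies on both circle(V, 26.75) and circle(F, 27.24); the below-VE intersection is G = (16.77, -20.84). J is the foot of the tangent from G: J = (34.66, -2.957).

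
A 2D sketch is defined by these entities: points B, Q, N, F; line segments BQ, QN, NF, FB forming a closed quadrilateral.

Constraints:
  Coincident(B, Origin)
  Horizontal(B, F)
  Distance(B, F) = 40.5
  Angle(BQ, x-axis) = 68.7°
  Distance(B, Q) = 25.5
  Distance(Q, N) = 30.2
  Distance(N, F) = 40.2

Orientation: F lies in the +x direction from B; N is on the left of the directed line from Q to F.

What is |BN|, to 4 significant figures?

52.90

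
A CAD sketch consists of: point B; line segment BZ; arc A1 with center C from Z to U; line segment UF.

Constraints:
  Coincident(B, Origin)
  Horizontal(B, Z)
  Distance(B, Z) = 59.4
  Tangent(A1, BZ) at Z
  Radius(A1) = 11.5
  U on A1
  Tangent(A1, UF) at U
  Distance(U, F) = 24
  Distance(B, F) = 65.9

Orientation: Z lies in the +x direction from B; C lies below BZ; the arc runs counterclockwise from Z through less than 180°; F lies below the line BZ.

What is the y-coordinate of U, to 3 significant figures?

-14.3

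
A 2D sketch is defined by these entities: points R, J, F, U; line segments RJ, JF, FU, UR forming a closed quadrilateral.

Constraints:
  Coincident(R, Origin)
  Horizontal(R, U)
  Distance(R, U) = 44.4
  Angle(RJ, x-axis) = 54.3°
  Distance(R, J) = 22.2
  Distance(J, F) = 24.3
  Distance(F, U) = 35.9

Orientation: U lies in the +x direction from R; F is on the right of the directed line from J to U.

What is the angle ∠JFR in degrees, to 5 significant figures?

65.907°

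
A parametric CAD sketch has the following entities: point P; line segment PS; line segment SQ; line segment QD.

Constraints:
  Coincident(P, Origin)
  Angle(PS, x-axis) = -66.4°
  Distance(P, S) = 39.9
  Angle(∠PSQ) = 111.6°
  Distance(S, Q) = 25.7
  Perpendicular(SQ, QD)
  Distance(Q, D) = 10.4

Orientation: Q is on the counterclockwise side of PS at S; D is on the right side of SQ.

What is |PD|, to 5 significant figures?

62.348

∠PSQ = 111.6°, so SQ runs at -66.4° + (180° − 111.6°) = 2.0000° from the x-axis; with |SQ| = 25.7, Q = S + 25.7·(cos 2.0000°, sin 2.0000°) = (41.658, -35.666). SQ is perpendicular to QD; with |QD| = 10.4 on the right of SQ, D = Q + 10.4·(0.034899, -0.99939) = (42.021, -46.060). Then |PD| = |D − P| = 62.348.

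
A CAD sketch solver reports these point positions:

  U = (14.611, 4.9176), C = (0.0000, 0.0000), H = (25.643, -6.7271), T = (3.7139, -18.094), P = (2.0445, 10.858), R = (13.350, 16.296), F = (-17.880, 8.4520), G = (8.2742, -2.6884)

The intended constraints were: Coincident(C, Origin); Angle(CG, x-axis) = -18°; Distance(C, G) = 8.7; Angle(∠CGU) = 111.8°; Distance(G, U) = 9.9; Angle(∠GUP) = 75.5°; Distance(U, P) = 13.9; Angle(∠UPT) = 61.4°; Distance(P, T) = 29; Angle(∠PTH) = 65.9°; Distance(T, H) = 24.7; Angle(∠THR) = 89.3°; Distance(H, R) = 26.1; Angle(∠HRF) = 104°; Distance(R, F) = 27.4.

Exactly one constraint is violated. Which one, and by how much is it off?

Distance(R, F) = 27.4 — off by 4.80.

C = (0.00, 0.00) ✓; CG at -18.00° ✓; |CG| = 8.700 ✓; ∠CGU = 111.8° ✓; |GU| = 9.900 ✓; ∠GUP = 75.50° ✓; |UP| = 13.90 ✓; ∠UPT = 61.40° ✓; |PT| = 29.00 ✓; ∠PTH = 65.90° ✓; |TH| = 24.70 ✓; ∠THR = 89.30° ✓; |HR| = 26.10 ✓; ∠HRF = 104.0° ✓; |RF| = 32.20 ✗.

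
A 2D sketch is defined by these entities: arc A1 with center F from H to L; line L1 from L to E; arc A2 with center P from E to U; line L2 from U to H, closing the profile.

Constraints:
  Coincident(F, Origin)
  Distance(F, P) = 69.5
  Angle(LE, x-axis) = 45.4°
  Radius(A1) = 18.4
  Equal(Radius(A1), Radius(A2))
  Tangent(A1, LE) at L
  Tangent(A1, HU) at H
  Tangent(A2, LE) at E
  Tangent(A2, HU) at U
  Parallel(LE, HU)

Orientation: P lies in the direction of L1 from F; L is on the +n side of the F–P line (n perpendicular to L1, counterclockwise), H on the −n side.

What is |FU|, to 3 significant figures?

71.9

The slot axis is L1's direction at 45.4°, so u = (cos 45.4°, sin 45.4°) = (0.702, 0.712) and n = (−sin 45.4°, cos 45.4°) = (-0.712, 0.702). F is at the origin and P lies 69.5 along u from F, so P = 69.5·u = (48.8, 49.5). Tangency of A1 to both parallel lines with radius 18.4 puts L and H at F ± 18.4·n: L = (-13.1, 12.9), H = (13.1, -12.9). Equal radii place E and U the same way about P: E = P + 18.4·n = (35.7, 62.4), U = P − 18.4·n = (61.9, 36.6). Then |FU| = |U − F| = 71.9.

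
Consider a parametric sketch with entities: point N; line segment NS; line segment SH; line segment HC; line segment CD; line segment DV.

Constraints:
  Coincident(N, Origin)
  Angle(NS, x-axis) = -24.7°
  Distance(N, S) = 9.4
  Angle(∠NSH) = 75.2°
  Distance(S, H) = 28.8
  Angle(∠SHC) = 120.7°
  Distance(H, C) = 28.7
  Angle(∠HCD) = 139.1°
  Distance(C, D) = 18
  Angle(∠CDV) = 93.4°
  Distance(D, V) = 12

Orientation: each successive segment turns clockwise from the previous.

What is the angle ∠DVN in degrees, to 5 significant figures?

135.94°

∠HCD = 139.1° gives CD at 130.30° from the x-axis; with |CD| = 18.0, D = (-49.783, -8.0320). ∠CDV = 93.4° gives DV at 43.700° from the x-axis; with |DV| = 12.0, V = (-41.108, 0.25857). Then cos ∠DVN = VD·VN / (|VD||VN|), giving 135.94°.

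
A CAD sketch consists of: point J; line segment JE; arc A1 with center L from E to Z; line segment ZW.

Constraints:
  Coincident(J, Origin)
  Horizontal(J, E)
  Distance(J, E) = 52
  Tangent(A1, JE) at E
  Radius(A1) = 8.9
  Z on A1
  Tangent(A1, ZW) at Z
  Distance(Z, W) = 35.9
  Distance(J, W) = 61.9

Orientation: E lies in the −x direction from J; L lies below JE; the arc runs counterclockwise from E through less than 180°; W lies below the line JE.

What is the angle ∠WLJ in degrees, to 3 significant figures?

85.3°

Checks: |LZ| = 8.900 ✓; ∠(LZ, ZW) = 90.00° ✓; |ZW| = 35.90 ✓; |JW| = 61.90 ✓.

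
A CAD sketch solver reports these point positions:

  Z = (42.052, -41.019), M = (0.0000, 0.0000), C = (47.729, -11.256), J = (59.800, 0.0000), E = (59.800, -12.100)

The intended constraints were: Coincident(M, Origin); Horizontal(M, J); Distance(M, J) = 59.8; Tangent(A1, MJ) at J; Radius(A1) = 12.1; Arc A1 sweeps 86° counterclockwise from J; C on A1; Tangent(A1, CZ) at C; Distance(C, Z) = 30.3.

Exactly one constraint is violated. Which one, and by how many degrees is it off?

Tangent(A1, CZ) at C — off by 6.80°.

M = (0.00, 0.00) ✓; M.y = 0.00, J.y = 0.00 ✓; |MJ| = 59.80 ✓; ∠(EJ, JM) = 90.00° ✓; |EJ| = 12.10 ✓; bearing(E→C) − bearing(E→J) = 86.00° ✓; |EC| = 12.10 ✓; ∠(EC, CZ) = 96.80° ✗; |CZ| = 30.30 ✓.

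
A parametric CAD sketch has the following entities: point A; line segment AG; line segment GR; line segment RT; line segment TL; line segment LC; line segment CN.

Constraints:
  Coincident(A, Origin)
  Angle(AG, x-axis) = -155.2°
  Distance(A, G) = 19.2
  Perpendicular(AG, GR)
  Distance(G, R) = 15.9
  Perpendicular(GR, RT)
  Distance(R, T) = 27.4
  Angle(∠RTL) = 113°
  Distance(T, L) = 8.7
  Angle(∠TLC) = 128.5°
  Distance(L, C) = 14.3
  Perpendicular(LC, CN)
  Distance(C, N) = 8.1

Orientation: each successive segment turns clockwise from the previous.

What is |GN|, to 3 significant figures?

16.9

A is at the origin; AG runs at -155.2° with length 19.2, so G = (-17.4, -8.05). The perpendicularity gives GR at right angles to AG, so GR runs at 115°; with |GR| = 15.9, R = (-24.1, 6.38). GR ⟂ RT, so RT runs at 24.8°; with |RT| = 27.4, T = (0.774, 17.9). ∠RTL = 113.0° gives TL at -42.2° from the x-axis; with |TL| = 8.7, L = (7.22, 12.0). ∠TLC = 128.5° gives LC at -93.7° from the x-axis; with |LC| = 14.3, C = (6.30, -2.24). The perpendicularity gives CN at right angles to LC, so CN runs at 176°; with |CN| = 8.1, N = (-1.79, -1.72). Then |GN| = |N − G| = 16.9.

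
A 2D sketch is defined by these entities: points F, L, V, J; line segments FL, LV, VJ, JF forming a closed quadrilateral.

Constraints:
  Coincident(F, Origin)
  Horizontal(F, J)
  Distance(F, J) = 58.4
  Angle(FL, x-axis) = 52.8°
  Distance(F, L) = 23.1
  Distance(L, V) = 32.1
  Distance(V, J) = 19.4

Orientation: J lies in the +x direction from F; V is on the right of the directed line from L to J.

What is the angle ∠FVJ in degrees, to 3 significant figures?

173°

Checks: |LV| = 32.10 ✓; |VJ| = 19.40 ✓.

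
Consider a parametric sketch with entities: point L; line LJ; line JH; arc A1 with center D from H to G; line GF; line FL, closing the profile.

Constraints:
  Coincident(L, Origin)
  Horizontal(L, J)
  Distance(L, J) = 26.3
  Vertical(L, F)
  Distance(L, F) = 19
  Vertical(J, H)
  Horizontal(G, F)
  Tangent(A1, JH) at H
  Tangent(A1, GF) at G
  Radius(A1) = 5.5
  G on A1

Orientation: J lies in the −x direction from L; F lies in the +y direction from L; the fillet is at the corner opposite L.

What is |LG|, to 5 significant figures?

28.172

L is at the origin; L and J share the same y with |LJ| = 26.3 and J on the −x side, so J = (-26.300, 0.0000). L and F share the same x with |LF| = 19.0 and F on the +y side, so F = (0.0000, 19.000). The virtual corner opposite L is at (-26.300, 19.000). Since A1 is tangent to JH there, DH ⟂ JH and the tangent condition forces DG to be normal to GF, with radius 5.5, so the center D sits 5.5 in from both sides at D = (-20.800, 13.500). That places the tangent points at H = (-26.300, 13.500) on JH and G = (-20.800, 19.000) on GF. Then |LG| = |G − L| = 28.172.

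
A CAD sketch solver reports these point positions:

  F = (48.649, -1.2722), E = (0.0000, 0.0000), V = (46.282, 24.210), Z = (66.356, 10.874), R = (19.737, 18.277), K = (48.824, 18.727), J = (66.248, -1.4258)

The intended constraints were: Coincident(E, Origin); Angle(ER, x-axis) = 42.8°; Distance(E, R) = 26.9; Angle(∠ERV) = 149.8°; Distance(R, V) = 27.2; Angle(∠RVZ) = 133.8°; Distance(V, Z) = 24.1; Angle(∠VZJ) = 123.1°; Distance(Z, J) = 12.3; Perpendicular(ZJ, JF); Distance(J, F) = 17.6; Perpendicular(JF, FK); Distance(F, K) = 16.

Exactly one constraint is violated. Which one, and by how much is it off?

Distance(F, K) = 16 — off by 4.00.

E = (0.00, 0.00) ✓; ER at 42.80° ✓; |ER| = 26.90 ✓; ∠ERV = 149.8° ✓; |RV| = 27.20 ✓; ∠RVZ = 133.8° ✓; |VZ| = 24.10 ✓; ∠VZJ = 123.1° ✓; |ZJ| = 12.30 ✓; ∠(ZJ, JF) = 90.00° ✓; |JF| = 17.60 ✓; ∠(JF, FK) = 90.00° ✓; |FK| = 20.00 ✗.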